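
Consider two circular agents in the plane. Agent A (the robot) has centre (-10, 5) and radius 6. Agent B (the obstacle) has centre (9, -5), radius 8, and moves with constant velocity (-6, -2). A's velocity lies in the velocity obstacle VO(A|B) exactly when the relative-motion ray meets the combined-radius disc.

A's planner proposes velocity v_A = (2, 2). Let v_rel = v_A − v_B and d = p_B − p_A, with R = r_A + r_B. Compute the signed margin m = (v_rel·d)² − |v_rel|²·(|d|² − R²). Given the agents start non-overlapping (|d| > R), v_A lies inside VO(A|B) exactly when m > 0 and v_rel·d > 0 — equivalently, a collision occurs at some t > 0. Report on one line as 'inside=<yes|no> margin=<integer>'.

d = (19, -10),  |d|² = 461;  R = 6+8 = 14,  c = 461−14² = 265
v_rel = (8, 4),  |v_rel|² = 80;  v_rel·d = (8)·(19) + (4)·(-10) = 112
80·t² − 224·t + 265 = 0  ⇒  m = 112² − 80·265 = -8656
m = -8656 < 0,  v_rel·d = 112 > 0  ⇒  outside

inside=no margin=-8656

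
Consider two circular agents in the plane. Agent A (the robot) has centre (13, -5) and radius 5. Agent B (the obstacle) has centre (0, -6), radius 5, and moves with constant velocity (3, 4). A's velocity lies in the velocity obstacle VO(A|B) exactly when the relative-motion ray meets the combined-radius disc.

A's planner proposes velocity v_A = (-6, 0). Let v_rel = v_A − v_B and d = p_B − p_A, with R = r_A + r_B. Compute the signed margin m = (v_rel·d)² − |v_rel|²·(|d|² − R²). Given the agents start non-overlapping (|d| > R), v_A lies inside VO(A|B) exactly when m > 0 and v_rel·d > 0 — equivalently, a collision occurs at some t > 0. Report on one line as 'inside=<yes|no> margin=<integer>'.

d = (-13, -1),  |d|² = 170;  R = 5+5 = 10,  c = 170−10² = 70
v_rel = (-9, -4),  |v_rel|² = 97;  v_rel·d = (-9)·(-13) + (-4)·(-1) = 121
97·t² − 242·t + 70 = 0  ⇒  m = 121² − 97·70 = 7851
m = 7851 > 0,  v_rel·d = 121 > 0  ⇒  inside

inside=yes margin=7851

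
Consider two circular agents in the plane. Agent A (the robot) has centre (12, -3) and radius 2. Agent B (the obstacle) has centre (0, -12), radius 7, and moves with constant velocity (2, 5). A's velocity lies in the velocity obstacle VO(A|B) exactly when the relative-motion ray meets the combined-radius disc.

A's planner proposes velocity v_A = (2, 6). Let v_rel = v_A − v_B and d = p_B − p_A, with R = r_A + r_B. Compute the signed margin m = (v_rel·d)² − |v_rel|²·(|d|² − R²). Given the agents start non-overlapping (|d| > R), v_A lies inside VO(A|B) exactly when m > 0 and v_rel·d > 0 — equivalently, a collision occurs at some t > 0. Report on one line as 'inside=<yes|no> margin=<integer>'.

d = (-12, -9),  |d|² = 225;  R = 2+7 = 9,  c = 225−9² = 144
v_rel = (0, 1),  |v_rel|² = 1;  v_rel·d = (0)·(-12) + (1)·(-9) = -9
1·t² + 18·t + 144 = 0  ⇒  m = (-9)² − 1·144 = -63
m = -63 < 0,  v_rel·d = -9 < 0  ⇒  outside

inside=no margin=-63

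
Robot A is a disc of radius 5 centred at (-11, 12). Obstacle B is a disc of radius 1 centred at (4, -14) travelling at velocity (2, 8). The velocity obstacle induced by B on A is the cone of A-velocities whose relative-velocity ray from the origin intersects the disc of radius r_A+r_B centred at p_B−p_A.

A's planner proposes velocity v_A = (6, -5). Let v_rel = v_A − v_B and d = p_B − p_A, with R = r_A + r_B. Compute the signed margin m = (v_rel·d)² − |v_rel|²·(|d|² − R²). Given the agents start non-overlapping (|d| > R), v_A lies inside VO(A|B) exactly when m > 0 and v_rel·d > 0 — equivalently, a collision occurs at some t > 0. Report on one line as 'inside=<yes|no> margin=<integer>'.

d = (15, -26),  |d|² = 901;  R = 5+1 = 6,  c = 901−6² = 865
v_rel = (4, -13),  |v_rel|² = 185;  v_rel·d = (4)·(15) + (-13)·(-26) = 398
185·t² − 796·t + 865 = 0  ⇒  m = 398² − 185·865 = -1621
m = -1621 < 0,  v_rel·d = 398 > 0  ⇒  outside

inside=no margin=-1621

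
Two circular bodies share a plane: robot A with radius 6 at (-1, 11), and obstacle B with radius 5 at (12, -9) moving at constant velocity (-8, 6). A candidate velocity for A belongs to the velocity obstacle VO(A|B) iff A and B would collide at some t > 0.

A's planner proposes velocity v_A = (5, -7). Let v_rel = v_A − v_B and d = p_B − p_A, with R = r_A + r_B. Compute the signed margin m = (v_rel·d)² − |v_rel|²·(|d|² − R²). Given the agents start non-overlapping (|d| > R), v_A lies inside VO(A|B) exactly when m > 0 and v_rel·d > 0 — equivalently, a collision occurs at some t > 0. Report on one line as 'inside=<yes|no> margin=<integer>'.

d = (13, -20),  |d|² = 569;  R = 6+5 = 11,  c = 569−11² = 448
v_rel = (13, -13),  |v_rel|² = 338;  v_rel·d = (13)·(13) + (-13)·(-20) = 429
338·t² − 858·t + 448 = 0  ⇒  m = 429² − 338·448 = 32617
m = 32617 > 0,  v_rel·d = 429 > 0  ⇒  inside

inside=yes margin=32617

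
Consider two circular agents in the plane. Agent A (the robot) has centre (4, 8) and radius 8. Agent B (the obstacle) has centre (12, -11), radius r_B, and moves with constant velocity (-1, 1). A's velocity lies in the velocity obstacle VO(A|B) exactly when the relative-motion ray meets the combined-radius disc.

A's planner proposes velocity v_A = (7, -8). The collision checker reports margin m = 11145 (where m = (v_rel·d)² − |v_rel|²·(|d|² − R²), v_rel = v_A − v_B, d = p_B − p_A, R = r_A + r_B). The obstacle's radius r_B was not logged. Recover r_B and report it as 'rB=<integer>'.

m = 11145
d = (8, -19);  v_rel = (8, -9),  |v_rel|² = 145
v_rel×d = (8)·(-19) − (-9)·(8) = -80
since m = R²·145 − (-80)²:  R² = (6400 + 11145) / 145 = 121
R = √121 = 11  ⇒  r_B = 11 − 8 = 3

rB=3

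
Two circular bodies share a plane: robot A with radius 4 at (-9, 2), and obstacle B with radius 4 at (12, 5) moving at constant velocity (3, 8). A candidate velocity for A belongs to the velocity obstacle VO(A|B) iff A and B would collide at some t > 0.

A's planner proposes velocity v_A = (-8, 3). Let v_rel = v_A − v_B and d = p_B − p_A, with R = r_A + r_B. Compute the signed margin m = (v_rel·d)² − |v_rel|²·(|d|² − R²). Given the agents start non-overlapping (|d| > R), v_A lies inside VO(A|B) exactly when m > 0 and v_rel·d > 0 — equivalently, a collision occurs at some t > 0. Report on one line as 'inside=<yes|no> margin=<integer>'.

d = (21, 3),  |d|² = 450;  R = 4+4 = 8,  c = 450−8² = 386
v_rel = (-11, -5),  |v_rel|² = 146;  v_rel·d = (-11)·(21) + (-5)·(3) = -246
146·t² + 492·t + 386 = 0  ⇒  m = (-246)² − 146·386 = 4160
m = 4160 > 0,  v_rel·d = -246 < 0  ⇒  outside

inside=no margin=4160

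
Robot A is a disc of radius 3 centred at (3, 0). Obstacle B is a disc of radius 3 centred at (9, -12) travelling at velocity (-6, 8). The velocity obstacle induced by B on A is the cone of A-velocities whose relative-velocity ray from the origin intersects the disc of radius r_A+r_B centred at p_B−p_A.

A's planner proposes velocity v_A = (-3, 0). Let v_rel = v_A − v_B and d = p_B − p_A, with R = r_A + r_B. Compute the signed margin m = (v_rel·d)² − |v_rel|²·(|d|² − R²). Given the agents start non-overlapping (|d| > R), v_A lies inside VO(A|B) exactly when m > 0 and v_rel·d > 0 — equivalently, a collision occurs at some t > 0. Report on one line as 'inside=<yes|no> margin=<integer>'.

d = (6, -12),  |d|² = 180;  R = 3+3 = 6,  c = 180−6² = 144
v_rel = (3, -8),  |v_rel|² = 73;  v_rel·d = (3)·(6) + (-8)·(-12) = 114
73·t² − 228·t + 144 = 0  ⇒  m = 114² − 73·144 = 2484
m = 2484 > 0,  v_rel·d = 114 > 0  ⇒  inside

inside=yes margin=2484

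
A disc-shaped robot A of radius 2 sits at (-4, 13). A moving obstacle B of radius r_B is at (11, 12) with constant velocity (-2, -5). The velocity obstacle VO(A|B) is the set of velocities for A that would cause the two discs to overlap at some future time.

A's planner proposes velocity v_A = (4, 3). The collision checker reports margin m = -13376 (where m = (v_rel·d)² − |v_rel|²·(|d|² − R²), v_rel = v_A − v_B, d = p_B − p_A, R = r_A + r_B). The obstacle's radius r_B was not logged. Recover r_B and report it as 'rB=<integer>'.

m = -13376
d = (15, -1);  v_rel = (6, 8),  |v_rel|² = 100
v_rel×d = (6)·(-1) − (8)·(15) = -126
since m = R²·100 − (-126)²:  R² = (15876 + -13376) / 100 = 25
R = √25 = 5  ⇒  r_B = 5 − 2 = 3

rB=3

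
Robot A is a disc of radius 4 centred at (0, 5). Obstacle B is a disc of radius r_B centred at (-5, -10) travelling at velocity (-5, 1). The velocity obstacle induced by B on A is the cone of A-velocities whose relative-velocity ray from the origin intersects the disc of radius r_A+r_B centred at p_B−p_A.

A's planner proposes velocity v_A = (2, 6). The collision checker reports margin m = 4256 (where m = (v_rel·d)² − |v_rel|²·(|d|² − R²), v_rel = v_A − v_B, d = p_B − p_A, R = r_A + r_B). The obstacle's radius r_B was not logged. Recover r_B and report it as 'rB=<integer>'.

m = 4256
d = (-5, -15);  v_rel = (7, 5),  |v_rel|² = 74
v_rel×d = (7)·(-15) − (5)·(-5) = -80
since m = R²·74 − (-80)²:  R² = (6400 + 4256) / 74 = 144
R = √144 = 12  ⇒  r_B = 12 − 4 = 8

rB=8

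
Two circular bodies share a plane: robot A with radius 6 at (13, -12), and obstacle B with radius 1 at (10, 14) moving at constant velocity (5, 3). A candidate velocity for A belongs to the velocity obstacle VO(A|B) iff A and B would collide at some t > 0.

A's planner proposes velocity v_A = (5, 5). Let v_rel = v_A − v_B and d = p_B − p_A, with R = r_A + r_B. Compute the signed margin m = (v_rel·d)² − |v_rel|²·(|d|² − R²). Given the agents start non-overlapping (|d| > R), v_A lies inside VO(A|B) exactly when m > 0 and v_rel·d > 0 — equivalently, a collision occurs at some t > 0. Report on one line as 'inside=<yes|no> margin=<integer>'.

d = (-3, 26),  |d|² = 685;  R = 6+1 = 7,  c = 685−7² = 636
v_rel = (0, 2),  |v_rel|² = 4;  v_rel·d = (0)·(-3) + (2)·(26) = 52
4·t² − 104·t + 636 = 0  ⇒  m = 52² − 4·636 = 160
m = 160 > 0,  v_rel·d = 52 > 0  ⇒  inside

inside=yes margin=160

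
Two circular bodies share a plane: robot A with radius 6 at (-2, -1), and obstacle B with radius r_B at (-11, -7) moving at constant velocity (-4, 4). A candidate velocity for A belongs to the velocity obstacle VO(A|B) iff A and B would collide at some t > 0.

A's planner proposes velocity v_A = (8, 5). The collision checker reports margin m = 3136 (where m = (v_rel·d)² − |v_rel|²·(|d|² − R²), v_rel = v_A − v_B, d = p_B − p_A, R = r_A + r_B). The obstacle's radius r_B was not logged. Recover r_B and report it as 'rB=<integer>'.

m = 3136
d = (-9, -6);  v_rel = (12, 1),  |v_rel|² = 145
v_rel×d = (12)·(-6) − (1)·(-9) = -63
since m = R²·145 − (-63)²:  R² = (3969 + 3136) / 145 = 49
R = √49 = 7  ⇒  r_B = 7 − 6 = 1

rB=1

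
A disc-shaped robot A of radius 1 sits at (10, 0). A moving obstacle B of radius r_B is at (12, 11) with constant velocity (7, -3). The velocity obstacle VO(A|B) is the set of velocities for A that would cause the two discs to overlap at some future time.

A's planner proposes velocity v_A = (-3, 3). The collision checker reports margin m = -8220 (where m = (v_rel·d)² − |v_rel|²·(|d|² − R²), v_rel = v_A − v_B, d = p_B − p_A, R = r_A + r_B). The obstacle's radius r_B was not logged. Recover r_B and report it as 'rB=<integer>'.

m = -8220
d = (2, 11);  v_rel = (-10, 6),  |v_rel|² = 136
v_rel×d = (-10)·(11) − (6)·(2) = -122
since m = R²·136 − (-122)²:  R² = (14884 + -8220) / 136 = 49
R = √49 = 7  ⇒  r_B = 7 − 1 = 6

rB=6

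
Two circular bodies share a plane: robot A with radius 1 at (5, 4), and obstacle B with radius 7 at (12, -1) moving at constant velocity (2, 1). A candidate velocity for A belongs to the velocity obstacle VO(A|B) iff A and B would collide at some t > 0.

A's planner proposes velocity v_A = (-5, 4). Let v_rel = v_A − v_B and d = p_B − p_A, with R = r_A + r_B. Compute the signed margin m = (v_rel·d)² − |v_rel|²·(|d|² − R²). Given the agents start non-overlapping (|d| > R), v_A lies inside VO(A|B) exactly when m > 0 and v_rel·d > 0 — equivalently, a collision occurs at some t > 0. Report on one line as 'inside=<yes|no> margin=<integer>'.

d = (7, -5),  |d|² = 74;  R = 1+7 = 8,  c = 74−8² = 10
v_rel = (-7, 3),  |v_rel|² = 58;  v_rel·d = (-7)·(7) + (3)·(-5) = -64
58·t² + 128·t + 10 = 0  ⇒  m = (-64)² − 58·10 = 3516
m = 3516 > 0,  v_rel·d = -64 < 0  ⇒  outside

inside=no margin=3516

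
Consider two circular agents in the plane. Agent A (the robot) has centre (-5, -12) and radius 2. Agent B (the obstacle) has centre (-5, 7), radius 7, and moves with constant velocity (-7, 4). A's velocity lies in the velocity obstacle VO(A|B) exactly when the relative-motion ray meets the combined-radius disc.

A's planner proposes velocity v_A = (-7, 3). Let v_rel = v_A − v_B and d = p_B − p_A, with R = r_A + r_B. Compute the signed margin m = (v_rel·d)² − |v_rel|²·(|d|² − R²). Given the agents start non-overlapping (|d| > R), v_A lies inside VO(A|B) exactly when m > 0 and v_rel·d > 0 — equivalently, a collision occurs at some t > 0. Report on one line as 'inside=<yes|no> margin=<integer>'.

d = (0, 19),  |d|² = 361;  R = 2+7 = 9,  c = 361−9² = 280
v_rel = (0, -1),  |v_rel|² = 1;  v_rel·d = (0)·(0) + (-1)·(19) = -19
1·t² + 38·t + 280 = 0  ⇒  m = (-19)² − 1·280 = 81
m = 81 > 0,  v_rel·d = -19 < 0  ⇒  outside

inside=no margin=81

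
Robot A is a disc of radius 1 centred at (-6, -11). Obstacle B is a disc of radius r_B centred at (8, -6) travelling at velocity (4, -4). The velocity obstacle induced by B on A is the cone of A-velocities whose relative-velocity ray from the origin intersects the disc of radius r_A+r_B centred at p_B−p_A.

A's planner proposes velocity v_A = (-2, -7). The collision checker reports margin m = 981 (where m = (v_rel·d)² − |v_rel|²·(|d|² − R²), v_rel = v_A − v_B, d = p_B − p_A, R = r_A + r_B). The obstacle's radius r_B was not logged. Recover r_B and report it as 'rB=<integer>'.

m = 981
d = (14, 5);  v_rel = (-6, -3),  |v_rel|² = 45
v_rel×d = (-6)·(5) − (-3)·(14) = 12
since m = R²·45 − 12²:  R² = (144 + 981) / 45 = 25
R = √25 = 5  ⇒  r_B = 5 − 1 = 4

rB=4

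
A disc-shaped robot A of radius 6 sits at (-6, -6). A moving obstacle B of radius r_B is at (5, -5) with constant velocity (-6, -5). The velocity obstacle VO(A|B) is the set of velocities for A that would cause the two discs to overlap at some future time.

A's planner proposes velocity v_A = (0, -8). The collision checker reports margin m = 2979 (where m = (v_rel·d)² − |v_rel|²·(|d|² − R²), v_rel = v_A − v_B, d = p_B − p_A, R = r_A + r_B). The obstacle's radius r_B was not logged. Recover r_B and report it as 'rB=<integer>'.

m = 2979
d = (11, 1);  v_rel = (6, -3),  |v_rel|² = 45
v_rel×d = (6)·(1) − (-3)·(11) = 39
since m = R²·45 − 39²:  R² = (1521 + 2979) / 45 = 100
R = √100 = 10  ⇒  r_B = 10 − 6 = 4

rB=4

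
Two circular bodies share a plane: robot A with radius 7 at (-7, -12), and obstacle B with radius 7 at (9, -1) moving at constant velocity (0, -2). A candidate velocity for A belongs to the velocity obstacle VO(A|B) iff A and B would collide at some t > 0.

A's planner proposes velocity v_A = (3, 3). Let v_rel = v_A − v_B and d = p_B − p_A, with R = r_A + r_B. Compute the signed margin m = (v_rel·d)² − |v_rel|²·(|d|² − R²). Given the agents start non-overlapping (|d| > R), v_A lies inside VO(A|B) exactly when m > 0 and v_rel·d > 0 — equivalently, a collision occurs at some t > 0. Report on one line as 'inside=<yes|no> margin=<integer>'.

d = (16, 11),  |d|² = 377;  R = 7+7 = 14,  c = 377−14² = 181
v_rel = (3, 5),  |v_rel|² = 34;  v_rel·d = (3)·(16) + (5)·(11) = 103
34·t² − 206·t + 181 = 0  ⇒  m = 103² − 34·181 = 4455
m = 4455 > 0,  v_rel·d = 103 > 0  ⇒  inside

inside=yes margin=4455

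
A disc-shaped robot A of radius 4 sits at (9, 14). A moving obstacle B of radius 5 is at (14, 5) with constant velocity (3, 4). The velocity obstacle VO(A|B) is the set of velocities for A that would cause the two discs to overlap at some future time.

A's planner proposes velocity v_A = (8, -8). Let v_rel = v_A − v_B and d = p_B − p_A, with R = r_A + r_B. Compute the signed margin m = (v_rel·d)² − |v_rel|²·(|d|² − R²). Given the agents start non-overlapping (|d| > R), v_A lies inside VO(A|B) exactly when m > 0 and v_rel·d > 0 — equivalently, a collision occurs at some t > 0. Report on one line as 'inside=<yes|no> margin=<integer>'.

d = (5, -9),  |d|² = 106;  R = 4+5 = 9,  c = 106−9² = 25
v_rel = (5, -12),  |v_rel|² = 169;  v_rel·d = (5)·(5) + (-12)·(-9) = 133
169·t² − 266·t + 25 = 0  ⇒  m = 133² − 169·25 = 13464
m = 13464 > 0,  v_rel·d = 133 > 0  ⇒  inside

inside=yes margin=13464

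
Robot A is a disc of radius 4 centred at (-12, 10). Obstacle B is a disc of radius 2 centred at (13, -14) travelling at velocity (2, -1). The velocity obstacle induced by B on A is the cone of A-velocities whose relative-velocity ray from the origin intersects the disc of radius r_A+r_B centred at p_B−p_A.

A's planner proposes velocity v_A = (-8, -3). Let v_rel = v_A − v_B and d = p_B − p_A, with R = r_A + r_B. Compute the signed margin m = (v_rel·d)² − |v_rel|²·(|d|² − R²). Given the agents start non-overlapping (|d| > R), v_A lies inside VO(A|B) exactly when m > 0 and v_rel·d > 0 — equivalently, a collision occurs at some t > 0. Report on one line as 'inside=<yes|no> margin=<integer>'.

d = (25, -24),  |d|² = 1201;  R = 4+2 = 6,  c = 1201−6² = 1165
v_rel = (-10, -2),  |v_rel|² = 104;  v_rel·d = (-10)·(25) + (-2)·(-24) = -202
104·t² + 404·t + 1165 = 0  ⇒  m = (-202)² − 104·1165 = -80356
m = -80356 < 0,  v_rel·d = -202 < 0  ⇒  outside

inside=no margin=-80356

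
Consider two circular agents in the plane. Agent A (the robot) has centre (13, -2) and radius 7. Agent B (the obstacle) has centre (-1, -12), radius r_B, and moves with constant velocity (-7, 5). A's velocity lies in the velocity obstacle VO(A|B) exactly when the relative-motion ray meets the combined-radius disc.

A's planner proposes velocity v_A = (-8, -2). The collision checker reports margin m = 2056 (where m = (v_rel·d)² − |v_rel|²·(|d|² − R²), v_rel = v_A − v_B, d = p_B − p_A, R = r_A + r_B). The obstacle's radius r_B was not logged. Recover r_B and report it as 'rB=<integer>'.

m = 2056
d = (-14, -10);  v_rel = (-1, -7),  |v_rel|² = 50
v_rel×d = (-1)·(-10) − (-7)·(-14) = -88
since m = R²·50 − (-88)²:  R² = (7744 + 2056) / 50 = 196
R = √196 = 14  ⇒  r_B = 14 − 7 = 7

rB=7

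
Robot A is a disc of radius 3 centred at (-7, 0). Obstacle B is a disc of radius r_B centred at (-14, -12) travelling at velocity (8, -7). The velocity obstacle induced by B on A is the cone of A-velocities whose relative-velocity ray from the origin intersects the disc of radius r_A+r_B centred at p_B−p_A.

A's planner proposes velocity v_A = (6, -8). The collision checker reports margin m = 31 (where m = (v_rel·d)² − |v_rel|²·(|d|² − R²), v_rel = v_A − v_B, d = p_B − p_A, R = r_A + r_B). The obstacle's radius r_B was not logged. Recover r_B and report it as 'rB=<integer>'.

m = 31
d = (-7, -12);  v_rel = (-2, -1),  |v_rel|² = 5
v_rel×d = (-2)·(-12) − (-1)·(-7) = 17
since m = R²·5 − 17²:  R² = (289 + 31) / 5 = 64
R = √64 = 8  ⇒  r_B = 8 − 3 = 5

rB=5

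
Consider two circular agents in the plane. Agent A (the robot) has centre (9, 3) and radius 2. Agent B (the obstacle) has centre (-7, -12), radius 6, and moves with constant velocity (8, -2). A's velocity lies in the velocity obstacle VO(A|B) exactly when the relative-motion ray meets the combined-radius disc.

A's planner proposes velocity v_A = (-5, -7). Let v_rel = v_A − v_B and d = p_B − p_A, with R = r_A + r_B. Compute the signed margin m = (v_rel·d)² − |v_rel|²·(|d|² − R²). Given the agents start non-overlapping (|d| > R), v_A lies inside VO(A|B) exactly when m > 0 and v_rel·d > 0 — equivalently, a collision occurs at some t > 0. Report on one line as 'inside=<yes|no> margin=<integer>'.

d = (-16, -15),  |d|² = 481;  R = 2+6 = 8,  c = 481−8² = 417
v_rel = (-13, -5),  |v_rel|² = 194;  v_rel·d = (-13)·(-16) + (-5)·(-15) = 283
194·t² − 566·t + 417 = 0  ⇒  m = 283² − 194·417 = -809
m = -809 < 0,  v_rel·d = 283 > 0  ⇒  outside

inside=no margin=-809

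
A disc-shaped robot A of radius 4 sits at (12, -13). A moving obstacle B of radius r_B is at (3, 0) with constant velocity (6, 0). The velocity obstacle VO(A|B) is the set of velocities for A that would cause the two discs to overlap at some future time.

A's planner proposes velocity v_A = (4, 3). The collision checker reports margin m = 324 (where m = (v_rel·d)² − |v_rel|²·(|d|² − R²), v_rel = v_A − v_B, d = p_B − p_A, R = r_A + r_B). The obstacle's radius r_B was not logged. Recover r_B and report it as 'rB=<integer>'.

m = 324
d = (-9, 13);  v_rel = (-2, 3),  |v_rel|² = 13
v_rel×d = (-2)·(13) − (3)·(-9) = 1
since m = R²·13 − 1²:  R² = (1 + 324) / 13 = 25
R = √25 = 5  ⇒  r_B = 5 − 4 = 1

rB=1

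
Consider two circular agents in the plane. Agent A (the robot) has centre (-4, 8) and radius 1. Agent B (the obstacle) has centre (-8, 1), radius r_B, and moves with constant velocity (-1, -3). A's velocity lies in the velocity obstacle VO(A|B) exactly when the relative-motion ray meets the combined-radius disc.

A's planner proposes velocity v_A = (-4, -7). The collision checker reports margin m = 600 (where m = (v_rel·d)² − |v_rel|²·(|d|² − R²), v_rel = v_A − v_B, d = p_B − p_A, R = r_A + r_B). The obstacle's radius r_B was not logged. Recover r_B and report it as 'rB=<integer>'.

m = 600
d = (-4, -7);  v_rel = (-3, -4),  |v_rel|² = 25
v_rel×d = (-3)·(-7) − (-4)·(-4) = 5
since m = R²·25 − 5²:  R² = (25 + 600) / 25 = 25
R = √25 = 5  ⇒  r_B = 5 − 1 = 4

rB=4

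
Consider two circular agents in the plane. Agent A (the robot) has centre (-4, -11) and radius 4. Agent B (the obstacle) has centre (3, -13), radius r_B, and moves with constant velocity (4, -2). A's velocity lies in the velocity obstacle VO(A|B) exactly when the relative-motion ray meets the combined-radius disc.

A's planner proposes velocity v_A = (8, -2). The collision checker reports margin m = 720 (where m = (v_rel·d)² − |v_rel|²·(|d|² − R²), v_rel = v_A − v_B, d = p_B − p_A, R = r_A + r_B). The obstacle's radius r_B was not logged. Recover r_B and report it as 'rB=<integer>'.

m = 720
d = (7, -2);  v_rel = (4, 0),  |v_rel|² = 16
v_rel×d = (4)·(-2) − (0)·(7) = -8
since m = R²·16 − (-8)²:  R² = (64 + 720) / 16 = 49
R = √49 = 7  ⇒  r_B = 7 − 4 = 3

rB=3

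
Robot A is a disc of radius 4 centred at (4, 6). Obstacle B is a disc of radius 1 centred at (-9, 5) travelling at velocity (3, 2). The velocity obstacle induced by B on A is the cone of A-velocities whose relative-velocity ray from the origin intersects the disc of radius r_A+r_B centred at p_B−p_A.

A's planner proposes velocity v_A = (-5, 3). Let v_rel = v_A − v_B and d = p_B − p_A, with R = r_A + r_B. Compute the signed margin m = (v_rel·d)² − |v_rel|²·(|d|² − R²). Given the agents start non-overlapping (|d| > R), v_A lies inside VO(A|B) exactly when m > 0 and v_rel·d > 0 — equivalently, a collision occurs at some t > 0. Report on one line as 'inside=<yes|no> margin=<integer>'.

d = (-13, -1),  |d|² = 170;  R = 4+1 = 5,  c = 170−5² = 145
v_rel = (-8, 1),  |v_rel|² = 65;  v_rel·d = (-8)·(-13) + (1)·(-1) = 103
65·t² − 206·t + 145 = 0  ⇒  m = 103² − 65·145 = 1184
m = 1184 > 0,  v_rel·d = 103 > 0  ⇒  inside

inside=yes margin=1184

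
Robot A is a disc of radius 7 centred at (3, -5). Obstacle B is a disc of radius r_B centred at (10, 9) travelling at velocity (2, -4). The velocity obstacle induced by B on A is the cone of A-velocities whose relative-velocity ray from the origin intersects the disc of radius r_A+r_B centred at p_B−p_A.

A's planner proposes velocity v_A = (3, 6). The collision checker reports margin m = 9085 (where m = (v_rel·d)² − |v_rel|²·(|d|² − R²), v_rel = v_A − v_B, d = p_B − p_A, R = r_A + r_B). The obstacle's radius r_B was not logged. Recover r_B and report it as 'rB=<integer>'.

m = 9085
d = (7, 14);  v_rel = (1, 10),  |v_rel|² = 101
v_rel×d = (1)·(14) − (10)·(7) = -56
since m = R²·101 − (-56)²:  R² = (3136 + 9085) / 101 = 121
R = √121 = 11  ⇒  r_B = 11 − 7 = 4

rB=4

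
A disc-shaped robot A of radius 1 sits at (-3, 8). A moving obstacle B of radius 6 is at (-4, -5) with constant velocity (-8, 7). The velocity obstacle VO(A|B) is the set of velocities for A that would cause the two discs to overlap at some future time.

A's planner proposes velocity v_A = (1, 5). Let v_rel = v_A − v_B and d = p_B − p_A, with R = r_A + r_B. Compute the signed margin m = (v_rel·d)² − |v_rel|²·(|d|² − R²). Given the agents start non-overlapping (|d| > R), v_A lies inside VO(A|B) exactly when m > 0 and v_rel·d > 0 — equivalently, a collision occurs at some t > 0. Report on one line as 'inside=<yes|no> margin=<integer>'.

d = (-1, -13),  |d|² = 170;  R = 1+6 = 7,  c = 170−7² = 121
v_rel = (9, -2),  |v_rel|² = 85;  v_rel·d = (9)·(-1) + (-2)·(-13) = 17
85·t² − 34·t + 121 = 0  ⇒  m = 17² − 85·121 = -9996
m = -9996 < 0,  v_rel·d = 17 > 0  ⇒  outside

inside=no margin=-9996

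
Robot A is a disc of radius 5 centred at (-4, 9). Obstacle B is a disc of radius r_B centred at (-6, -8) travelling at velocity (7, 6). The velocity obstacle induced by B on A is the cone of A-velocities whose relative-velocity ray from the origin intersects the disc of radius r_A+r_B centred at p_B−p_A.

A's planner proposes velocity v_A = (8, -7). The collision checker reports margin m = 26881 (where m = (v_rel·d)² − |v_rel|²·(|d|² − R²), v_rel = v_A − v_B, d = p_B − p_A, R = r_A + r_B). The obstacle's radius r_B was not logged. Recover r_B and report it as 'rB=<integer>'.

m = 26881
d = (-2, -17);  v_rel = (1, -13),  |v_rel|² = 170
v_rel×d = (1)·(-17) − (-13)·(-2) = -43
since m = R²·170 − (-43)²:  R² = (1849 + 26881) / 170 = 169
R = √169 = 13  ⇒  r_B = 13 − 5 = 8

rB=8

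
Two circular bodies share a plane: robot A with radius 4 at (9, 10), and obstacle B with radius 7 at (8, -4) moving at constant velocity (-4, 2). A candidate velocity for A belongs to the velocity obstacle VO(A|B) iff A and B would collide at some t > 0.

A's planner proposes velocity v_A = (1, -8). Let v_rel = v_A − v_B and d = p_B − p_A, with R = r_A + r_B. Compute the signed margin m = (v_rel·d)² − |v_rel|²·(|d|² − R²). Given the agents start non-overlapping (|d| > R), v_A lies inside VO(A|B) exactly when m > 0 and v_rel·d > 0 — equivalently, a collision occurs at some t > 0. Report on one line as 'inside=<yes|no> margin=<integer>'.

d = (-1, -14),  |d|² = 197;  R = 4+7 = 11,  c = 197−11² = 76
v_rel = (5, -10),  |v_rel|² = 125;  v_rel·d = (5)·(-1) + (-10)·(-14) = 135
125·t² − 270·t + 76 = 0  ⇒  m = 135² − 125·76 = 8725
m = 8725 > 0,  v_rel·d = 135 > 0  ⇒  inside

inside=yes margin=8725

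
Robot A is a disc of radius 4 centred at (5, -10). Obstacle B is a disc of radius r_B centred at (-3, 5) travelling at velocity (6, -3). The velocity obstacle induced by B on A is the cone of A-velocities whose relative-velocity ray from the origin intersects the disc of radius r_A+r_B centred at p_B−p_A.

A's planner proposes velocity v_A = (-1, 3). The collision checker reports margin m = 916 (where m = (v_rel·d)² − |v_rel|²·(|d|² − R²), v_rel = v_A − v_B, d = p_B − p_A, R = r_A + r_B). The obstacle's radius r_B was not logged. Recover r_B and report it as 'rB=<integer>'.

m = 916
d = (-8, 15);  v_rel = (-7, 6),  |v_rel|² = 85
v_rel×d = (-7)·(15) − (6)·(-8) = -57
since m = R²·85 − (-57)²:  R² = (3249 + 916) / 85 = 49
R = √49 = 7  ⇒  r_B = 7 − 4 = 3

rB=3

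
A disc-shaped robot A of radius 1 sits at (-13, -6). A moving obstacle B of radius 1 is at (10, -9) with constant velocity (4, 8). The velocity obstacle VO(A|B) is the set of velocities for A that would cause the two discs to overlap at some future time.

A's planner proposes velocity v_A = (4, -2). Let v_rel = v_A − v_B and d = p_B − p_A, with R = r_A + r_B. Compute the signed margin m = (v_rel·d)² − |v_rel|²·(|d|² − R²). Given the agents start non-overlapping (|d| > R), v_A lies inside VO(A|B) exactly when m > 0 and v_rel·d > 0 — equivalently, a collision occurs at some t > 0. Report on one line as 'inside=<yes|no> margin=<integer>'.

d = (23, -3),  |d|² = 538;  R = 1+1 = 2,  c = 538−2² = 534
v_rel = (0, -10),  |v_rel|² = 100;  v_rel·d = (0)·(23) + (-10)·(-3) = 30
100·t² − 60·t + 534 = 0  ⇒  m = 30² − 100·534 = -52500
m = -52500 < 0,  v_rel·d = 30 > 0  ⇒  outside

inside=no margin=-52500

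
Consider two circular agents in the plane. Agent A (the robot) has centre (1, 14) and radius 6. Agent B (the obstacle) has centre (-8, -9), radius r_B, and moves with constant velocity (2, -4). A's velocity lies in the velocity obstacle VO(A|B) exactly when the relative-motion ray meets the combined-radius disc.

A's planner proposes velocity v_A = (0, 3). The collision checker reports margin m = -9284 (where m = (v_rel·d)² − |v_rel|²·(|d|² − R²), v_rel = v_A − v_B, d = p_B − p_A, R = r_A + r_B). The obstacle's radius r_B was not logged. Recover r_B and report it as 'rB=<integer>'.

m = -9284
d = (-9, -23);  v_rel = (-2, 7),  |v_rel|² = 53
v_rel×d = (-2)·(-23) − (7)·(-9) = 109
since m = R²·53 − 109²:  R² = (11881 + -9284) / 53 = 49
R = √49 = 7  ⇒  r_B = 7 − 6 = 1

rB=1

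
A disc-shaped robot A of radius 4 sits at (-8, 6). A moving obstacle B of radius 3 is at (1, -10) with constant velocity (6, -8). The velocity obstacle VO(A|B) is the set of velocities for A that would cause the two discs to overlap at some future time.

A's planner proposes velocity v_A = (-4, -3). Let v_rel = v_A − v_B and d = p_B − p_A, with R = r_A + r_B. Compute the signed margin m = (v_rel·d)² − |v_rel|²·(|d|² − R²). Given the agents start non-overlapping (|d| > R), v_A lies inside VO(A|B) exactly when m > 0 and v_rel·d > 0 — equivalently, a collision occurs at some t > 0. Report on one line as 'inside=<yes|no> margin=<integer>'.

d = (9, -16),  |d|² = 337;  R = 4+3 = 7,  c = 337−7² = 288
v_rel = (-10, 5),  |v_rel|² = 125;  v_rel·d = (-10)·(9) + (5)·(-16) = -170
125·t² + 340·t + 288 = 0  ⇒  m = (-170)² − 125·288 = -7100
m = -7100 < 0,  v_rel·d = -170 < 0  ⇒  outside

inside=no margin=-7100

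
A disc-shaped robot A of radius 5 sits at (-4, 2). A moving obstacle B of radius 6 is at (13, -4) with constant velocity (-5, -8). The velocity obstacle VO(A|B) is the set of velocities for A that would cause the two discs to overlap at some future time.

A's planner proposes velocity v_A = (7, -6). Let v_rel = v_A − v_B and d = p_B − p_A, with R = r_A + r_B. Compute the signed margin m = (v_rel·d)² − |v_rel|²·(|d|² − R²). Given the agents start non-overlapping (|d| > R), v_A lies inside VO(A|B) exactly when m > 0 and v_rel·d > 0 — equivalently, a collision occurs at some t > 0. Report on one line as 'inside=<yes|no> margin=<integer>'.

d = (17, -6),  |d|² = 325;  R = 5+6 = 11,  c = 325−11² = 204
v_rel = (12, 2),  |v_rel|² = 148;  v_rel·d = (12)·(17) + (2)·(-6) = 192
148·t² − 384·t + 204 = 0  ⇒  m = 192² − 148·204 = 6672
m = 6672 > 0,  v_rel·d = 192 > 0  ⇒  inside

inside=yes margin=6672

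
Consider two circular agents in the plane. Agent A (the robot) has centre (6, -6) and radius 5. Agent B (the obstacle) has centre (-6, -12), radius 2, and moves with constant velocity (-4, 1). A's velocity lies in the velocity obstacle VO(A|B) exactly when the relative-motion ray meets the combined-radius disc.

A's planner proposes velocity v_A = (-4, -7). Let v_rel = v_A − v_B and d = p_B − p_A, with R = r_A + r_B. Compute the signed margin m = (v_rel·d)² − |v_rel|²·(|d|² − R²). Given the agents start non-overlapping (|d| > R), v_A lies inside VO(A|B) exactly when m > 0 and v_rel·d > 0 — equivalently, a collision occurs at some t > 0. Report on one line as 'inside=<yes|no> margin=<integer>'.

d = (-12, -6),  |d|² = 180;  R = 5+2 = 7,  c = 180−7² = 131
v_rel = (0, -8),  |v_rel|² = 64;  v_rel·d = (0)·(-12) + (-8)·(-6) = 48
64·t² − 96·t + 131 = 0  ⇒  m = 48² − 64·131 = -6080
m = -6080 < 0,  v_rel·d = 48 > 0  ⇒  outside

inside=no margin=-6080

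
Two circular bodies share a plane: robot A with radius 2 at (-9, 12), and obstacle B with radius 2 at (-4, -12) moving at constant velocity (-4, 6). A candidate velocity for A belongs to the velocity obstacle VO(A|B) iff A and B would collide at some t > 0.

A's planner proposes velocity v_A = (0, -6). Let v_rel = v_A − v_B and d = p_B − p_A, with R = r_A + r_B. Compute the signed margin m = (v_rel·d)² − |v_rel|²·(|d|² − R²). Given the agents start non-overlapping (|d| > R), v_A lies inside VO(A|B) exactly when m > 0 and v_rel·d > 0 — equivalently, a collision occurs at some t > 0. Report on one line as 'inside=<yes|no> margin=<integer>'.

d = (5, -24),  |d|² = 601;  R = 2+2 = 4,  c = 601−4² = 585
v_rel = (4, -12),  |v_rel|² = 160;  v_rel·d = (4)·(5) + (-12)·(-24) = 308
160·t² − 616·t + 585 = 0  ⇒  m = 308² − 160·585 = 1264
m = 1264 > 0,  v_rel·d = 308 > 0  ⇒  inside

inside=yes margin=1264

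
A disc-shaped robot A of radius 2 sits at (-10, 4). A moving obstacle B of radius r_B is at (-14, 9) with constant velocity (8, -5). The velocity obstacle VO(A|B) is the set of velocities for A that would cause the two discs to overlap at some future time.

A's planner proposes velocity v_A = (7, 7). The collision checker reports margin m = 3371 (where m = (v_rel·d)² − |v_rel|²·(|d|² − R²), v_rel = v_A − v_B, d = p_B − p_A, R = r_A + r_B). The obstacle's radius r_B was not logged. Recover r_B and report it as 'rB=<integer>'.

m = 3371
d = (-4, 5);  v_rel = (-1, 12),  |v_rel|² = 145
v_rel×d = (-1)·(5) − (12)·(-4) = 43
since m = R²·145 − 43²:  R² = (1849 + 3371) / 145 = 36
R = √36 = 6  ⇒  r_B = 6 − 2 = 4

rB=4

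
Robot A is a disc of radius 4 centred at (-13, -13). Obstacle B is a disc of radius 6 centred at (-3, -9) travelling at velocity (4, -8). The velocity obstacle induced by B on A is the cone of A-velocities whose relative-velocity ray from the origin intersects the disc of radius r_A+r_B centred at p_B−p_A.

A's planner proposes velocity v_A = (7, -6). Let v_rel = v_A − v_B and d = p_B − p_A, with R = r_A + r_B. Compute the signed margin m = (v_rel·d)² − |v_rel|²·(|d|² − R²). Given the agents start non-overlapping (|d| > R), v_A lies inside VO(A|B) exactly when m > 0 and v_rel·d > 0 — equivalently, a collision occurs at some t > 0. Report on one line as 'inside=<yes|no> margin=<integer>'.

d = (10, 4),  |d|² = 116;  R = 4+6 = 10,  c = 116−10² = 16
v_rel = (3, 2),  |v_rel|² = 13;  v_rel·d = (3)·(10) + (2)·(4) = 38
13·t² − 76·t + 16 = 0  ⇒  m = 38² − 13·16 = 1236
m = 1236 > 0,  v_rel·d = 38 > 0  ⇒  inside

inside=yes margin=1236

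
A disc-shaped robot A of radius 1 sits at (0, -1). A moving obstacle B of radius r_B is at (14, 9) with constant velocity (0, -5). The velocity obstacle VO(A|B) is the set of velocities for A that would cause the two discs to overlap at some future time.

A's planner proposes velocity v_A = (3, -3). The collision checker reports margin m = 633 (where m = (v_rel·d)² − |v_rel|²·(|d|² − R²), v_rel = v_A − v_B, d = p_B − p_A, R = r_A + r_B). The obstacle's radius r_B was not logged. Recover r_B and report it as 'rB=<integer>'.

m = 633
d = (14, 10);  v_rel = (3, 2),  |v_rel|² = 13
v_rel×d = (3)·(10) − (2)·(14) = 2
since m = R²·13 − 2²:  R² = (4 + 633) / 13 = 49
R = √49 = 7  ⇒  r_B = 7 − 1 = 6

rB=6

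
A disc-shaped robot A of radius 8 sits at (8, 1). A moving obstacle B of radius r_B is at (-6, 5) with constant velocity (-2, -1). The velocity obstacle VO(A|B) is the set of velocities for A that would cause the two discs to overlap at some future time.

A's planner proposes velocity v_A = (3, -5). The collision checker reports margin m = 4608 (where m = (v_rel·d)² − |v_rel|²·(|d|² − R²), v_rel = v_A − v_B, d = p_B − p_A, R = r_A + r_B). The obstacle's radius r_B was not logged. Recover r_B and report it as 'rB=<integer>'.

m = 4608
d = (-14, 4);  v_rel = (5, -4),  |v_rel|² = 41
v_rel×d = (5)·(4) − (-4)·(-14) = -36
since m = R²·41 − (-36)²:  R² = (1296 + 4608) / 41 = 144
R = √144 = 12  ⇒  r_B = 12 − 8 = 4

rB=4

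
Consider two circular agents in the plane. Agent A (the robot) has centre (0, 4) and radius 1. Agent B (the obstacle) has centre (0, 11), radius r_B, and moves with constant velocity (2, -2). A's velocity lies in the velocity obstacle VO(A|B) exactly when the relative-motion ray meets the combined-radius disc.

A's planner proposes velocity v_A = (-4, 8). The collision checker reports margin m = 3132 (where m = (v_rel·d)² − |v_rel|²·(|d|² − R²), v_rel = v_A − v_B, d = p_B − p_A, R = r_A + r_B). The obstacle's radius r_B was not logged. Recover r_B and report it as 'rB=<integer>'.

m = 3132
d = (0, 7);  v_rel = (-6, 10),  |v_rel|² = 136
v_rel×d = (-6)·(7) − (10)·(0) = -42
since m = R²·136 − (-42)²:  R² = (1764 + 3132) / 136 = 36
R = √36 = 6  ⇒  r_B = 6 − 1 = 5

rB=5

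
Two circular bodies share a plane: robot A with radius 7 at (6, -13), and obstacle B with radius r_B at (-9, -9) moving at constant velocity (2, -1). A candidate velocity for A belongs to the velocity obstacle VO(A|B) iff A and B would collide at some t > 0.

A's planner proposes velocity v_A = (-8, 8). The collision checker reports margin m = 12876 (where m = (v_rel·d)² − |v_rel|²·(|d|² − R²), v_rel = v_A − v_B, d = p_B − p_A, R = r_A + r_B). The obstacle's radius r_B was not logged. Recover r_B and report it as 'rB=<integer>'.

m = 12876
d = (-15, 4);  v_rel = (-10, 9),  |v_rel|² = 181
v_rel×d = (-10)·(4) − (9)·(-15) = 95
since m = R²·181 − 95²:  R² = (9025 + 12876) / 181 = 121
R = √121 = 11  ⇒  r_B = 11 − 7 = 4

rB=4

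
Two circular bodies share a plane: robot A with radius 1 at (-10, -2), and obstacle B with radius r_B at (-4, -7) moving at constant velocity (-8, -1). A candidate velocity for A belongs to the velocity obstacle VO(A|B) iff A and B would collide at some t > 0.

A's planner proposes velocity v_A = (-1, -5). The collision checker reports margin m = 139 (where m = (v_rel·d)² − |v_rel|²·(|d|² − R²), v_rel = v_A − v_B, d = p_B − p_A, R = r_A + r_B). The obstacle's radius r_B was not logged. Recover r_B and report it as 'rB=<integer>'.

m = 139
d = (6, -5);  v_rel = (7, -4),  |v_rel|² = 65
v_rel×d = (7)·(-5) − (-4)·(6) = -11
since m = R²·65 − (-11)²:  R² = (121 + 139) / 65 = 4
R = √4 = 2  ⇒  r_B = 2 − 1 = 1

rB=1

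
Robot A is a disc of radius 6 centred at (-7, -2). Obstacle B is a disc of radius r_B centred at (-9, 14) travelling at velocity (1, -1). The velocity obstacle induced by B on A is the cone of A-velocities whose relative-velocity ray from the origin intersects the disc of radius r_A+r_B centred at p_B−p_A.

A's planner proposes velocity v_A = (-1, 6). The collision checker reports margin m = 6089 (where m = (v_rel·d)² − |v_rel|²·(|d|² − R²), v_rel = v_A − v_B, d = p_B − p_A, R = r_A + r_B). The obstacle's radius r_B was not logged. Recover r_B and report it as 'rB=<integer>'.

m = 6089
d = (-2, 16);  v_rel = (-2, 7),  |v_rel|² = 53
v_rel×d = (-2)·(16) − (7)·(-2) = -18
since m = R²·53 − (-18)²:  R² = (324 + 6089) / 53 = 121
R = √121 = 11  ⇒  r_B = 11 − 6 = 5

rB=5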